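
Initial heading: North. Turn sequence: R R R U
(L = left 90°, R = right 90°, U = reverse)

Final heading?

Start: North
  R (right (90° clockwise)) -> East
  R (right (90° clockwise)) -> South
  R (right (90° clockwise)) -> West
  U (U-turn (180°)) -> East
Final: East

Answer: Final heading: East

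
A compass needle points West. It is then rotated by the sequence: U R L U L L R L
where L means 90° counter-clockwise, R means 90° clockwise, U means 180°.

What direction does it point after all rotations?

Start: West
  U (U-turn (180°)) -> East
  R (right (90° clockwise)) -> South
  L (left (90° counter-clockwise)) -> East
  U (U-turn (180°)) -> West
  L (left (90° counter-clockwise)) -> South
  L (left (90° counter-clockwise)) -> East
  R (right (90° clockwise)) -> South
  L (left (90° counter-clockwise)) -> East
Final: East

Answer: Final heading: East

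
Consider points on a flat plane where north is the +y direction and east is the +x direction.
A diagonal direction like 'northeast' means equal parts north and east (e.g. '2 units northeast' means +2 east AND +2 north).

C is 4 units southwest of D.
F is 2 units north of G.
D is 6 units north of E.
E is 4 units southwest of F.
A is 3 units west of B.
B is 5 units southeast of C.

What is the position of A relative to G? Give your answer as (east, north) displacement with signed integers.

Place G at the origin (east=0, north=0).
  F is 2 units north of G: delta (east=+0, north=+2); F at (east=0, north=2).
  E is 4 units southwest of F: delta (east=-4, north=-4); E at (east=-4, north=-2).
  D is 6 units north of E: delta (east=+0, north=+6); D at (east=-4, north=4).
  C is 4 units southwest of D: delta (east=-4, north=-4); C at (east=-8, north=0).
  B is 5 units southeast of C: delta (east=+5, north=-5); B at (east=-3, north=-5).
  A is 3 units west of B: delta (east=-3, north=+0); A at (east=-6, north=-5).
Therefore A relative to G: (east=-6, north=-5).

Answer: A is at (east=-6, north=-5) relative to G.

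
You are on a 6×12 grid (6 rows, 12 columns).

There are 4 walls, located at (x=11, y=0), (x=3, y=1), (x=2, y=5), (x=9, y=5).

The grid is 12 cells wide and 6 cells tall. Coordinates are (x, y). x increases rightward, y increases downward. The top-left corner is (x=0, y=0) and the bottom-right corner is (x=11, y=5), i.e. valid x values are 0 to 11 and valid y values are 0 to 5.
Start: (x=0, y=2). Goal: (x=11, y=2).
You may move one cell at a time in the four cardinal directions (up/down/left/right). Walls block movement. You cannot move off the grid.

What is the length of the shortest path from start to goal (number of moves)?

BFS from (x=0, y=2) until reaching (x=11, y=2):
  Distance 0: (x=0, y=2)
  Distance 1: (x=0, y=1), (x=1, y=2), (x=0, y=3)
  Distance 2: (x=0, y=0), (x=1, y=1), (x=2, y=2), (x=1, y=3), (x=0, y=4)
  Distance 3: (x=1, y=0), (x=2, y=1), (x=3, y=2), (x=2, y=3), (x=1, y=4), (x=0, y=5)
  Distance 4: (x=2, y=0), (x=4, y=2), (x=3, y=3), (x=2, y=4), (x=1, y=5)
  Distance 5: (x=3, y=0), (x=4, y=1), (x=5, y=2), (x=4, y=3), (x=3, y=4)
  Distance 6: (x=4, y=0), (x=5, y=1), (x=6, y=2), (x=5, y=3), (x=4, y=4), (x=3, y=5)
  Distance 7: (x=5, y=0), (x=6, y=1), (x=7, y=2), (x=6, y=3), (x=5, y=4), (x=4, y=5)
  Distance 8: (x=6, y=0), (x=7, y=1), (x=8, y=2), (x=7, y=3), (x=6, y=4), (x=5, y=5)
  Distance 9: (x=7, y=0), (x=8, y=1), (x=9, y=2), (x=8, y=3), (x=7, y=4), (x=6, y=5)
  Distance 10: (x=8, y=0), (x=9, y=1), (x=10, y=2), (x=9, y=3), (x=8, y=4), (x=7, y=5)
  Distance 11: (x=9, y=0), (x=10, y=1), (x=11, y=2), (x=10, y=3), (x=9, y=4), (x=8, y=5)  <- goal reached here
One shortest path (11 moves): (x=0, y=2) -> (x=1, y=2) -> (x=2, y=2) -> (x=3, y=2) -> (x=4, y=2) -> (x=5, y=2) -> (x=6, y=2) -> (x=7, y=2) -> (x=8, y=2) -> (x=9, y=2) -> (x=10, y=2) -> (x=11, y=2)

Answer: Shortest path length: 11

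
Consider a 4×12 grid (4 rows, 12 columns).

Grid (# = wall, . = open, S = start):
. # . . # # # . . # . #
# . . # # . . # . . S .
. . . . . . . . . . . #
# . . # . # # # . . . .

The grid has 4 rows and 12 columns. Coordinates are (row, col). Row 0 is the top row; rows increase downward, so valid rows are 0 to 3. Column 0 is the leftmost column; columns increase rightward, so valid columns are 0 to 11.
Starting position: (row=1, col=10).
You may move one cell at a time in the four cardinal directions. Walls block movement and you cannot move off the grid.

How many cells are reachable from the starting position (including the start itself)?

BFS flood-fill from (row=1, col=10):
  Distance 0: (row=1, col=10)
  Distance 1: (row=0, col=10), (row=1, col=9), (row=1, col=11), (row=2, col=10)
  Distance 2: (row=1, col=8), (row=2, col=9), (row=3, col=10)
  Distance 3: (row=0, col=8), (row=2, col=8), (row=3, col=9), (row=3, col=11)
  Distance 4: (row=0, col=7), (row=2, col=7), (row=3, col=8)
  Distance 5: (row=2, col=6)
  Distance 6: (row=1, col=6), (row=2, col=5)
  Distance 7: (row=1, col=5), (row=2, col=4)
  Distance 8: (row=2, col=3), (row=3, col=4)
  Distance 9: (row=2, col=2)
  Distance 10: (row=1, col=2), (row=2, col=1), (row=3, col=2)
  Distance 11: (row=0, col=2), (row=1, col=1), (row=2, col=0), (row=3, col=1)
  Distance 12: (row=0, col=3)
Total reachable: 31 (grid has 32 open cells total)

Answer: Reachable cells: 31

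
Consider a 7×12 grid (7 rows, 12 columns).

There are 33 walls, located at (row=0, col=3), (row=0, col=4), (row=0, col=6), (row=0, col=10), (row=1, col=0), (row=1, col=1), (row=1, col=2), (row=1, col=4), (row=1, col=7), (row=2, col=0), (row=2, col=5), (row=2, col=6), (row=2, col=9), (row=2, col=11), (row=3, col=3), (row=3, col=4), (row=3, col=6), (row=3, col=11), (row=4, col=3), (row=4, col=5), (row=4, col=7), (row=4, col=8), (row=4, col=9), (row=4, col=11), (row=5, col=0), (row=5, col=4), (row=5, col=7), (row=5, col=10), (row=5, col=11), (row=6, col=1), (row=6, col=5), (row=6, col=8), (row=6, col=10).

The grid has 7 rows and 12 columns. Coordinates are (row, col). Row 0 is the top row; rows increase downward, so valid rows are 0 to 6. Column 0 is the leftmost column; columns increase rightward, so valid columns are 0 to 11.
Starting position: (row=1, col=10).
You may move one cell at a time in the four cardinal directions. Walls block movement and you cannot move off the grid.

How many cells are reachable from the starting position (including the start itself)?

BFS flood-fill from (row=1, col=10):
  Distance 0: (row=1, col=10)
  Distance 1: (row=1, col=9), (row=1, col=11), (row=2, col=10)
  Distance 2: (row=0, col=9), (row=0, col=11), (row=1, col=8), (row=3, col=10)
  Distance 3: (row=0, col=8), (row=2, col=8), (row=3, col=9), (row=4, col=10)
  Distance 4: (row=0, col=7), (row=2, col=7), (row=3, col=8)
  Distance 5: (row=3, col=7)
Total reachable: 16 (grid has 51 open cells total)

Answer: Reachable cells: 16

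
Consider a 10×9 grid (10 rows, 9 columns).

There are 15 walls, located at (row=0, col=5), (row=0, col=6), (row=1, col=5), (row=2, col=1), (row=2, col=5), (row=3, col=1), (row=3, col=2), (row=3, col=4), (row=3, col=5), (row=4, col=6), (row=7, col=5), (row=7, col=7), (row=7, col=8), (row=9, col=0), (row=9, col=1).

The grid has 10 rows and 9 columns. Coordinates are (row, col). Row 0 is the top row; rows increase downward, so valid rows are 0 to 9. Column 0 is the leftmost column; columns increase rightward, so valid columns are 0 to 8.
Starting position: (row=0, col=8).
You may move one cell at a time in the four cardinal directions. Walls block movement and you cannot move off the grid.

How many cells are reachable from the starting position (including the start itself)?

BFS flood-fill from (row=0, col=8):
  Distance 0: (row=0, col=8)
  Distance 1: (row=0, col=7), (row=1, col=8)
  Distance 2: (row=1, col=7), (row=2, col=8)
  Distance 3: (row=1, col=6), (row=2, col=7), (row=3, col=8)
  Distance 4: (row=2, col=6), (row=3, col=7), (row=4, col=8)
  Distance 5: (row=3, col=6), (row=4, col=7), (row=5, col=8)
  Distance 6: (row=5, col=7), (row=6, col=8)
  Distance 7: (row=5, col=6), (row=6, col=7)
  Distance 8: (row=5, col=5), (row=6, col=6)
  Distance 9: (row=4, col=5), (row=5, col=4), (row=6, col=5), (row=7, col=6)
  Distance 10: (row=4, col=4), (row=5, col=3), (row=6, col=4), (row=8, col=6)
  Distance 11: (row=4, col=3), (row=5, col=2), (row=6, col=3), (row=7, col=4), (row=8, col=5), (row=8, col=7), (row=9, col=6)
  Distance 12: (row=3, col=3), (row=4, col=2), (row=5, col=1), (row=6, col=2), (row=7, col=3), (row=8, col=4), (row=8, col=8), (row=9, col=5), (row=9, col=7)
  Distance 13: (row=2, col=3), (row=4, col=1), (row=5, col=0), (row=6, col=1), (row=7, col=2), (row=8, col=3), (row=9, col=4), (row=9, col=8)
  Distance 14: (row=1, col=3), (row=2, col=2), (row=2, col=4), (row=4, col=0), (row=6, col=0), (row=7, col=1), (row=8, col=2), (row=9, col=3)
  Distance 15: (row=0, col=3), (row=1, col=2), (row=1, col=4), (row=3, col=0), (row=7, col=0), (row=8, col=1), (row=9, col=2)
  Distance 16: (row=0, col=2), (row=0, col=4), (row=1, col=1), (row=2, col=0), (row=8, col=0)
  Distance 17: (row=0, col=1), (row=1, col=0)
  Distance 18: (row=0, col=0)
Total reachable: 75 (grid has 75 open cells total)

Answer: Reachable cells: 75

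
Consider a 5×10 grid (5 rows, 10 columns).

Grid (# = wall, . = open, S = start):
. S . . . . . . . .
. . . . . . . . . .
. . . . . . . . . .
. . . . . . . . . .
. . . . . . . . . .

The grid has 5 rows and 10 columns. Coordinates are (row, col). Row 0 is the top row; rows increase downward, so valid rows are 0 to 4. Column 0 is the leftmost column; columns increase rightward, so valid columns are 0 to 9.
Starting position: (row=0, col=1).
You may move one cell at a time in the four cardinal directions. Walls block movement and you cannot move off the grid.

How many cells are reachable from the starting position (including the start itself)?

Answer: Reachable cells: 50

Derivation:
BFS flood-fill from (row=0, col=1):
  Distance 0: (row=0, col=1)
  Distance 1: (row=0, col=0), (row=0, col=2), (row=1, col=1)
  Distance 2: (row=0, col=3), (row=1, col=0), (row=1, col=2), (row=2, col=1)
  Distance 3: (row=0, col=4), (row=1, col=3), (row=2, col=0), (row=2, col=2), (row=3, col=1)
  Distance 4: (row=0, col=5), (row=1, col=4), (row=2, col=3), (row=3, col=0), (row=3, col=2), (row=4, col=1)
  Distance 5: (row=0, col=6), (row=1, col=5), (row=2, col=4), (row=3, col=3), (row=4, col=0), (row=4, col=2)
  Distance 6: (row=0, col=7), (row=1, col=6), (row=2, col=5), (row=3, col=4), (row=4, col=3)
  Distance 7: (row=0, col=8), (row=1, col=7), (row=2, col=6), (row=3, col=5), (row=4, col=4)
  Distance 8: (row=0, col=9), (row=1, col=8), (row=2, col=7), (row=3, col=6), (row=4, col=5)
  Distance 9: (row=1, col=9), (row=2, col=8), (row=3, col=7), (row=4, col=6)
  Distance 10: (row=2, col=9), (row=3, col=8), (row=4, col=7)
  Distance 11: (row=3, col=9), (row=4, col=8)
  Distance 12: (row=4, col=9)
Total reachable: 50 (grid has 50 open cells total)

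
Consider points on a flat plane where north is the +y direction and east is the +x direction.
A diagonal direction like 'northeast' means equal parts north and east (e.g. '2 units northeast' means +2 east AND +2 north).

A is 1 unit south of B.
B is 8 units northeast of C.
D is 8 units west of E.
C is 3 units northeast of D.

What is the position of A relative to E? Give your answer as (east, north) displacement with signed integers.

Answer: A is at (east=3, north=10) relative to E.

Derivation:
Place E at the origin (east=0, north=0).
  D is 8 units west of E: delta (east=-8, north=+0); D at (east=-8, north=0).
  C is 3 units northeast of D: delta (east=+3, north=+3); C at (east=-5, north=3).
  B is 8 units northeast of C: delta (east=+8, north=+8); B at (east=3, north=11).
  A is 1 unit south of B: delta (east=+0, north=-1); A at (east=3, north=10).
Therefore A relative to E: (east=3, north=10).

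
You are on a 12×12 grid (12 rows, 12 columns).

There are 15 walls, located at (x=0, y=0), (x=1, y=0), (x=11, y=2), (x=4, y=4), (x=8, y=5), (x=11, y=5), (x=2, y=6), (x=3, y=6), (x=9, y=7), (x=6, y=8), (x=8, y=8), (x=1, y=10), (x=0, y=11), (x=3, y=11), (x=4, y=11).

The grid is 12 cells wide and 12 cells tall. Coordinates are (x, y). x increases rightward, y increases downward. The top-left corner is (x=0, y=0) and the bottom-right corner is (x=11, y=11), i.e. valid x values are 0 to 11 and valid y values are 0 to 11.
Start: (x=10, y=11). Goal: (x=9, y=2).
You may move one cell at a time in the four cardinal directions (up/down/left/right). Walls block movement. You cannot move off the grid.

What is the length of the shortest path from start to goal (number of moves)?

Answer: Shortest path length: 10

Derivation:
BFS from (x=10, y=11) until reaching (x=9, y=2):
  Distance 0: (x=10, y=11)
  Distance 1: (x=10, y=10), (x=9, y=11), (x=11, y=11)
  Distance 2: (x=10, y=9), (x=9, y=10), (x=11, y=10), (x=8, y=11)
  Distance 3: (x=10, y=8), (x=9, y=9), (x=11, y=9), (x=8, y=10), (x=7, y=11)
  Distance 4: (x=10, y=7), (x=9, y=8), (x=11, y=8), (x=8, y=9), (x=7, y=10), (x=6, y=11)
  Distance 5: (x=10, y=6), (x=11, y=7), (x=7, y=9), (x=6, y=10), (x=5, y=11)
  Distance 6: (x=10, y=5), (x=9, y=6), (x=11, y=6), (x=7, y=8), (x=6, y=9), (x=5, y=10)
  Distance 7: (x=10, y=4), (x=9, y=5), (x=8, y=6), (x=7, y=7), (x=5, y=9), (x=4, y=10)
  Distance 8: (x=10, y=3), (x=9, y=4), (x=11, y=4), (x=7, y=6), (x=6, y=7), (x=8, y=7), (x=5, y=8), (x=4, y=9), (x=3, y=10)
  Distance 9: (x=10, y=2), (x=9, y=3), (x=11, y=3), (x=8, y=4), (x=7, y=5), (x=6, y=6), (x=5, y=7), (x=4, y=8), (x=3, y=9), (x=2, y=10)
  Distance 10: (x=10, y=1), (x=9, y=2), (x=8, y=3), (x=7, y=4), (x=6, y=5), (x=5, y=6), (x=4, y=7), (x=3, y=8), (x=2, y=9), (x=2, y=11)  <- goal reached here
One shortest path (10 moves): (x=10, y=11) -> (x=10, y=10) -> (x=10, y=9) -> (x=10, y=8) -> (x=10, y=7) -> (x=10, y=6) -> (x=9, y=6) -> (x=9, y=5) -> (x=9, y=4) -> (x=9, y=3) -> (x=9, y=2)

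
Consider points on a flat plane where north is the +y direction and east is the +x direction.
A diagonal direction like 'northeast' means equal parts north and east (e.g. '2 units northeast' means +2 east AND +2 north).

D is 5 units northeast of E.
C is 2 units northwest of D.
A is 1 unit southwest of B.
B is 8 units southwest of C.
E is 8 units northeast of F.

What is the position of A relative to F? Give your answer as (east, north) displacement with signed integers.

Answer: A is at (east=2, north=6) relative to F.

Derivation:
Place F at the origin (east=0, north=0).
  E is 8 units northeast of F: delta (east=+8, north=+8); E at (east=8, north=8).
  D is 5 units northeast of E: delta (east=+5, north=+5); D at (east=13, north=13).
  C is 2 units northwest of D: delta (east=-2, north=+2); C at (east=11, north=15).
  B is 8 units southwest of C: delta (east=-8, north=-8); B at (east=3, north=7).
  A is 1 unit southwest of B: delta (east=-1, north=-1); A at (east=2, north=6).
Therefore A relative to F: (east=2, north=6).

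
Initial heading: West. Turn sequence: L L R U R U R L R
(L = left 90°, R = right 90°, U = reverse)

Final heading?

Start: West
  L (left (90° counter-clockwise)) -> South
  L (left (90° counter-clockwise)) -> East
  R (right (90° clockwise)) -> South
  U (U-turn (180°)) -> North
  R (right (90° clockwise)) -> East
  U (U-turn (180°)) -> West
  R (right (90° clockwise)) -> North
  L (left (90° counter-clockwise)) -> West
  R (right (90° clockwise)) -> North
Final: North

Answer: Final heading: North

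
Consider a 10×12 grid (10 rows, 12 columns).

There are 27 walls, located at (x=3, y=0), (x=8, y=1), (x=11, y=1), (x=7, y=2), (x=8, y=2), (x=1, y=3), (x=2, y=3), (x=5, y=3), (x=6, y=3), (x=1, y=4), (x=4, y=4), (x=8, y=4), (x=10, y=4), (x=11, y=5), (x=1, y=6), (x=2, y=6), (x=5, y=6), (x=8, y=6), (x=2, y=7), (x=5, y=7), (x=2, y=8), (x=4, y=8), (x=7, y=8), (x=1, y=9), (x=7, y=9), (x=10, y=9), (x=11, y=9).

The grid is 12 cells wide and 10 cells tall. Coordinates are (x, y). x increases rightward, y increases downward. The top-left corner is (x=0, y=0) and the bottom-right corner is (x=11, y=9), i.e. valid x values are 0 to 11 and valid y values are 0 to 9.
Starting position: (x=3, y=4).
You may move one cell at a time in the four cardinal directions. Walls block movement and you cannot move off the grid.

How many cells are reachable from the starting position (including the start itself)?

Answer: Reachable cells: 93

Derivation:
BFS flood-fill from (x=3, y=4):
  Distance 0: (x=3, y=4)
  Distance 1: (x=3, y=3), (x=2, y=4), (x=3, y=5)
  Distance 2: (x=3, y=2), (x=4, y=3), (x=2, y=5), (x=4, y=5), (x=3, y=6)
  Distance 3: (x=3, y=1), (x=2, y=2), (x=4, y=2), (x=1, y=5), (x=5, y=5), (x=4, y=6), (x=3, y=7)
  Distance 4: (x=2, y=1), (x=4, y=1), (x=1, y=2), (x=5, y=2), (x=5, y=4), (x=0, y=5), (x=6, y=5), (x=4, y=7), (x=3, y=8)
  Distance 5: (x=2, y=0), (x=4, y=0), (x=1, y=1), (x=5, y=1), (x=0, y=2), (x=6, y=2), (x=0, y=4), (x=6, y=4), (x=7, y=5), (x=0, y=6), (x=6, y=6), (x=3, y=9)
  Distance 6: (x=1, y=0), (x=5, y=0), (x=0, y=1), (x=6, y=1), (x=0, y=3), (x=7, y=4), (x=8, y=5), (x=7, y=6), (x=0, y=7), (x=6, y=7), (x=2, y=9), (x=4, y=9)
  Distance 7: (x=0, y=0), (x=6, y=0), (x=7, y=1), (x=7, y=3), (x=9, y=5), (x=1, y=7), (x=7, y=7), (x=0, y=8), (x=6, y=8), (x=5, y=9)
  Distance 8: (x=7, y=0), (x=8, y=3), (x=9, y=4), (x=10, y=5), (x=9, y=6), (x=8, y=7), (x=1, y=8), (x=5, y=8), (x=0, y=9), (x=6, y=9)
  Distance 9: (x=8, y=0), (x=9, y=3), (x=10, y=6), (x=9, y=7), (x=8, y=8)
  Distance 10: (x=9, y=0), (x=9, y=2), (x=10, y=3), (x=11, y=6), (x=10, y=7), (x=9, y=8), (x=8, y=9)
  Distance 11: (x=10, y=0), (x=9, y=1), (x=10, y=2), (x=11, y=3), (x=11, y=7), (x=10, y=8), (x=9, y=9)
  Distance 12: (x=11, y=0), (x=10, y=1), (x=11, y=2), (x=11, y=4), (x=11, y=8)
Total reachable: 93 (grid has 93 open cells total)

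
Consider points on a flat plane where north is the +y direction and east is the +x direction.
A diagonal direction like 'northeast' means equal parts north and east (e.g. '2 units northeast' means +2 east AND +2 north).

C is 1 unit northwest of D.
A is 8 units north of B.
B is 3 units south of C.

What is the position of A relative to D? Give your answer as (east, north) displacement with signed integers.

Answer: A is at (east=-1, north=6) relative to D.

Derivation:
Place D at the origin (east=0, north=0).
  C is 1 unit northwest of D: delta (east=-1, north=+1); C at (east=-1, north=1).
  B is 3 units south of C: delta (east=+0, north=-3); B at (east=-1, north=-2).
  A is 8 units north of B: delta (east=+0, north=+8); A at (east=-1, north=6).
Therefore A relative to D: (east=-1, north=6).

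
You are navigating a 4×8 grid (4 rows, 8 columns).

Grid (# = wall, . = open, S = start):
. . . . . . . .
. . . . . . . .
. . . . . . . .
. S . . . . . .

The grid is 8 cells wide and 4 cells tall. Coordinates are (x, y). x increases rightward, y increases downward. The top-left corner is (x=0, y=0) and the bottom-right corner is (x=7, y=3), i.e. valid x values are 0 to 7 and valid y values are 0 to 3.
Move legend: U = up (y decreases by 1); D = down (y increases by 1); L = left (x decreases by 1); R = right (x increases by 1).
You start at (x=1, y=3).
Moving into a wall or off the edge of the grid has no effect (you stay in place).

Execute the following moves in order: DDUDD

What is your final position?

Start: (x=1, y=3)
  D (down): blocked, stay at (x=1, y=3)
  D (down): blocked, stay at (x=1, y=3)
  U (up): (x=1, y=3) -> (x=1, y=2)
  D (down): (x=1, y=2) -> (x=1, y=3)
  D (down): blocked, stay at (x=1, y=3)
Final: (x=1, y=3)

Answer: Final position: (x=1, y=3)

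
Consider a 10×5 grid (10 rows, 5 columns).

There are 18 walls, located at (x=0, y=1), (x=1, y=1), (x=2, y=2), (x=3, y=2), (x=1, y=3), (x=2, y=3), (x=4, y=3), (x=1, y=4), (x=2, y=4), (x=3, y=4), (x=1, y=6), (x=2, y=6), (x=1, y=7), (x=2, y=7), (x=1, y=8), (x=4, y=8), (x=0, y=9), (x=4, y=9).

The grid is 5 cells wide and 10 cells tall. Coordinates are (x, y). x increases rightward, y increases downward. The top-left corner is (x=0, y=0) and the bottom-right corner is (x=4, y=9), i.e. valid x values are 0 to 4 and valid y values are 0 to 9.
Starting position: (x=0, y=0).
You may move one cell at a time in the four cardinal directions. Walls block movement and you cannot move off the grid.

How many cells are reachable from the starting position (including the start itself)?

Answer: Reachable cells: 9

Derivation:
BFS flood-fill from (x=0, y=0):
  Distance 0: (x=0, y=0)
  Distance 1: (x=1, y=0)
  Distance 2: (x=2, y=0)
  Distance 3: (x=3, y=0), (x=2, y=1)
  Distance 4: (x=4, y=0), (x=3, y=1)
  Distance 5: (x=4, y=1)
  Distance 6: (x=4, y=2)
Total reachable: 9 (grid has 32 open cells total)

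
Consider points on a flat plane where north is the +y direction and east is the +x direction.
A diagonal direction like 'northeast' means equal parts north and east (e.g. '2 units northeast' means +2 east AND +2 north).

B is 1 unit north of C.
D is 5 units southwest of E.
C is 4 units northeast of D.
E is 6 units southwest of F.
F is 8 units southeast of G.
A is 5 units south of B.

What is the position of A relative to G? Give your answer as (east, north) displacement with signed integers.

Answer: A is at (east=1, north=-19) relative to G.

Derivation:
Place G at the origin (east=0, north=0).
  F is 8 units southeast of G: delta (east=+8, north=-8); F at (east=8, north=-8).
  E is 6 units southwest of F: delta (east=-6, north=-6); E at (east=2, north=-14).
  D is 5 units southwest of E: delta (east=-5, north=-5); D at (east=-3, north=-19).
  C is 4 units northeast of D: delta (east=+4, north=+4); C at (east=1, north=-15).
  B is 1 unit north of C: delta (east=+0, north=+1); B at (east=1, north=-14).
  A is 5 units south of B: delta (east=+0, north=-5); A at (east=1, north=-19).
Therefore A relative to G: (east=1, north=-19).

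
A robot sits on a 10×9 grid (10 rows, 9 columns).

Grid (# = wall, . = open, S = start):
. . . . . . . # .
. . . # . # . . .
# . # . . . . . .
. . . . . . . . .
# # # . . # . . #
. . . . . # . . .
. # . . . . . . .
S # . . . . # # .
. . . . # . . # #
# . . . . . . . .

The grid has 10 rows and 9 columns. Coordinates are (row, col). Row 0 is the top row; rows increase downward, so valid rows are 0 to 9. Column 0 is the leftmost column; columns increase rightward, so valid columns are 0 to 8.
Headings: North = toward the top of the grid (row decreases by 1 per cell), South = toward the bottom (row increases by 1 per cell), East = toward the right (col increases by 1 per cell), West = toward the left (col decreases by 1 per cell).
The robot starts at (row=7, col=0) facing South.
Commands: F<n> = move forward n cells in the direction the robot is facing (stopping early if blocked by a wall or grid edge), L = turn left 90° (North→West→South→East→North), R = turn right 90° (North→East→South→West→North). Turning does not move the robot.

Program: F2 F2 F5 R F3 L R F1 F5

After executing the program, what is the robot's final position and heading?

Answer: Final position: (row=8, col=0), facing West

Derivation:
Start: (row=7, col=0), facing South
  F2: move forward 1/2 (blocked), now at (row=8, col=0)
  F2: move forward 0/2 (blocked), now at (row=8, col=0)
  F5: move forward 0/5 (blocked), now at (row=8, col=0)
  R: turn right, now facing West
  F3: move forward 0/3 (blocked), now at (row=8, col=0)
  L: turn left, now facing South
  R: turn right, now facing West
  F1: move forward 0/1 (blocked), now at (row=8, col=0)
  F5: move forward 0/5 (blocked), now at (row=8, col=0)
Final: (row=8, col=0), facing West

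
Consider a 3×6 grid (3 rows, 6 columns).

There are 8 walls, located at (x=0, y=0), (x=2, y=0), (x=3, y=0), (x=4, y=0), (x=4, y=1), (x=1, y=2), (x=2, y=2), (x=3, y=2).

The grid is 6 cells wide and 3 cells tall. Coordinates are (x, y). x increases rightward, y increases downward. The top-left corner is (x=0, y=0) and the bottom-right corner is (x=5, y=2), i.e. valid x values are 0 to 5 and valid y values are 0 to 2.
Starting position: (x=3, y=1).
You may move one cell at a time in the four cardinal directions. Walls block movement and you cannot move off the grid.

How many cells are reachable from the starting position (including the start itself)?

BFS flood-fill from (x=3, y=1):
  Distance 0: (x=3, y=1)
  Distance 1: (x=2, y=1)
  Distance 2: (x=1, y=1)
  Distance 3: (x=1, y=0), (x=0, y=1)
  Distance 4: (x=0, y=2)
Total reachable: 6 (grid has 10 open cells total)

Answer: Reachable cells: 6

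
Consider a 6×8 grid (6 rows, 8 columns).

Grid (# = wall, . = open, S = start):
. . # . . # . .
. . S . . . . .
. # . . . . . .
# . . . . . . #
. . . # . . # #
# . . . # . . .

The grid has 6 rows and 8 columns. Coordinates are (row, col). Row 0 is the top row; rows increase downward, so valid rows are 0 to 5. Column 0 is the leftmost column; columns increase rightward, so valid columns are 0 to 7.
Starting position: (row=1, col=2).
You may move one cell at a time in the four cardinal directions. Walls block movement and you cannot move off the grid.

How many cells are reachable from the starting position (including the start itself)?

BFS flood-fill from (row=1, col=2):
  Distance 0: (row=1, col=2)
  Distance 1: (row=1, col=1), (row=1, col=3), (row=2, col=2)
  Distance 2: (row=0, col=1), (row=0, col=3), (row=1, col=0), (row=1, col=4), (row=2, col=3), (row=3, col=2)
  Distance 3: (row=0, col=0), (row=0, col=4), (row=1, col=5), (row=2, col=0), (row=2, col=4), (row=3, col=1), (row=3, col=3), (row=4, col=2)
  Distance 4: (row=1, col=6), (row=2, col=5), (row=3, col=4), (row=4, col=1), (row=5, col=2)
  Distance 5: (row=0, col=6), (row=1, col=7), (row=2, col=6), (row=3, col=5), (row=4, col=0), (row=4, col=4), (row=5, col=1), (row=5, col=3)
  Distance 6: (row=0, col=7), (row=2, col=7), (row=3, col=6), (row=4, col=5)
  Distance 7: (row=5, col=5)
  Distance 8: (row=5, col=6)
  Distance 9: (row=5, col=7)
Total reachable: 38 (grid has 38 open cells total)

Answer: Reachable cells: 38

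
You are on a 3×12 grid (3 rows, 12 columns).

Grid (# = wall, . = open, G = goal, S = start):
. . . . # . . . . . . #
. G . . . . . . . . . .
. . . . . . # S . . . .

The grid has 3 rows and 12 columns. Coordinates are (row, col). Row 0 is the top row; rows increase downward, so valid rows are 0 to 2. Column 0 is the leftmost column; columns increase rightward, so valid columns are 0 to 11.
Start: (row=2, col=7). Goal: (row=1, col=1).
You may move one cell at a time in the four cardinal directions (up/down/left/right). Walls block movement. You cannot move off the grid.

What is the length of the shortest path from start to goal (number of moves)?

BFS from (row=2, col=7) until reaching (row=1, col=1):
  Distance 0: (row=2, col=7)
  Distance 1: (row=1, col=7), (row=2, col=8)
  Distance 2: (row=0, col=7), (row=1, col=6), (row=1, col=8), (row=2, col=9)
  Distance 3: (row=0, col=6), (row=0, col=8), (row=1, col=5), (row=1, col=9), (row=2, col=10)
  Distance 4: (row=0, col=5), (row=0, col=9), (row=1, col=4), (row=1, col=10), (row=2, col=5), (row=2, col=11)
  Distance 5: (row=0, col=10), (row=1, col=3), (row=1, col=11), (row=2, col=4)
  Distance 6: (row=0, col=3), (row=1, col=2), (row=2, col=3)
  Distance 7: (row=0, col=2), (row=1, col=1), (row=2, col=2)  <- goal reached here
One shortest path (7 moves): (row=2, col=7) -> (row=1, col=7) -> (row=1, col=6) -> (row=1, col=5) -> (row=1, col=4) -> (row=1, col=3) -> (row=1, col=2) -> (row=1, col=1)

Answer: Shortest path length: 7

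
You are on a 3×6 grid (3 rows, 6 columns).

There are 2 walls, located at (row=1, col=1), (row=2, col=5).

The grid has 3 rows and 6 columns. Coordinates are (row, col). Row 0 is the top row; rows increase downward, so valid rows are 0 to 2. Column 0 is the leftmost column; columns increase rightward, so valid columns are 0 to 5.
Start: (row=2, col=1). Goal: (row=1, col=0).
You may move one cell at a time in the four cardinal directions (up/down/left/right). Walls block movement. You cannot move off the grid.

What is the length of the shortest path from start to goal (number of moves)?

BFS from (row=2, col=1) until reaching (row=1, col=0):
  Distance 0: (row=2, col=1)
  Distance 1: (row=2, col=0), (row=2, col=2)
  Distance 2: (row=1, col=0), (row=1, col=2), (row=2, col=3)  <- goal reached here
One shortest path (2 moves): (row=2, col=1) -> (row=2, col=0) -> (row=1, col=0)

Answer: Shortest path length: 2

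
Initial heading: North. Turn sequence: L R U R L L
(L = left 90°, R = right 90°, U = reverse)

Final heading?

Answer: Final heading: East

Derivation:
Start: North
  L (left (90° counter-clockwise)) -> West
  R (right (90° clockwise)) -> North
  U (U-turn (180°)) -> South
  R (right (90° clockwise)) -> West
  L (left (90° counter-clockwise)) -> South
  L (left (90° counter-clockwise)) -> East
Final: East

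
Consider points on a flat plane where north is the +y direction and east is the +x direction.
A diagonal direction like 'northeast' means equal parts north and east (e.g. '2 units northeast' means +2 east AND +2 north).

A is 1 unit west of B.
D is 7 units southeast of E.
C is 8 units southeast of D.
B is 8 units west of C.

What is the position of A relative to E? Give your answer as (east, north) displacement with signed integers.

Place E at the origin (east=0, north=0).
  D is 7 units southeast of E: delta (east=+7, north=-7); D at (east=7, north=-7).
  C is 8 units southeast of D: delta (east=+8, north=-8); C at (east=15, north=-15).
  B is 8 units west of C: delta (east=-8, north=+0); B at (east=7, north=-15).
  A is 1 unit west of B: delta (east=-1, north=+0); A at (east=6, north=-15).
Therefore A relative to E: (east=6, north=-15).

Answer: A is at (east=6, north=-15) relative to E.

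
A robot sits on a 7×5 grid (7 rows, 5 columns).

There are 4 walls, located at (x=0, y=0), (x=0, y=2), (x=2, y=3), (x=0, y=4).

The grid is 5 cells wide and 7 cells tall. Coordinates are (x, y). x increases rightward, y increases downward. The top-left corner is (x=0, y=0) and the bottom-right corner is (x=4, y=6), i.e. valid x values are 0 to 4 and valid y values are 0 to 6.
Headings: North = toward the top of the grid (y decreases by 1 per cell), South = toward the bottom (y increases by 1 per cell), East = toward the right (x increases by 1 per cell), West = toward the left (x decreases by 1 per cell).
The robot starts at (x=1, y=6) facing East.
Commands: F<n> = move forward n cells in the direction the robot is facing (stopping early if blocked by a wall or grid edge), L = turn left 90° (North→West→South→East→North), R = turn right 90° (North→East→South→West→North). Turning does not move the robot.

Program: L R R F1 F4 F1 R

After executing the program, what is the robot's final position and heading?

Answer: Final position: (x=1, y=6), facing West

Derivation:
Start: (x=1, y=6), facing East
  L: turn left, now facing North
  R: turn right, now facing East
  R: turn right, now facing South
  F1: move forward 0/1 (blocked), now at (x=1, y=6)
  F4: move forward 0/4 (blocked), now at (x=1, y=6)
  F1: move forward 0/1 (blocked), now at (x=1, y=6)
  R: turn right, now facing West
Final: (x=1, y=6), facing West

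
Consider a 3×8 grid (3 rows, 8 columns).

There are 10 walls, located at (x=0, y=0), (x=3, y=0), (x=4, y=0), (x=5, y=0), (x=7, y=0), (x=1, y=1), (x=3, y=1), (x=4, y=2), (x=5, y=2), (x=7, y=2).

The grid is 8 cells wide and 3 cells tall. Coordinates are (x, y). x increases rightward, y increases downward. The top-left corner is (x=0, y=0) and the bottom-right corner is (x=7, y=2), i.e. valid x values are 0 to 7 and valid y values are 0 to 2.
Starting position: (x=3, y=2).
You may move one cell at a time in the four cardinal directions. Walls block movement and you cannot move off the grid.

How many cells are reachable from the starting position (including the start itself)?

Answer: Reachable cells: 8

Derivation:
BFS flood-fill from (x=3, y=2):
  Distance 0: (x=3, y=2)
  Distance 1: (x=2, y=2)
  Distance 2: (x=2, y=1), (x=1, y=2)
  Distance 3: (x=2, y=0), (x=0, y=2)
  Distance 4: (x=1, y=0), (x=0, y=1)
Total reachable: 8 (grid has 14 open cells total)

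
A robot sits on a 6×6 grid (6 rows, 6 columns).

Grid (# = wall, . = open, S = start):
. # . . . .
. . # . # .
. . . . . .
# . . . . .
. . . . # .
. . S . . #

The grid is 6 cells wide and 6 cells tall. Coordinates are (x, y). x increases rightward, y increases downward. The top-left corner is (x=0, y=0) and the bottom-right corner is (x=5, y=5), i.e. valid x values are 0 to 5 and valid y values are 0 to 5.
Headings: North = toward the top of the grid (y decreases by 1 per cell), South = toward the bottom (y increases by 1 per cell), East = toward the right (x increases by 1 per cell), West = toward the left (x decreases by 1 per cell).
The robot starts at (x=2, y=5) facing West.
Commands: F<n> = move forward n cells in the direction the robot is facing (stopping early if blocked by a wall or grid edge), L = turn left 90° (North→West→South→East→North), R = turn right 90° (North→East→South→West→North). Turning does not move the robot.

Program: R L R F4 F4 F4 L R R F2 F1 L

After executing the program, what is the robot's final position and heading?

Answer: Final position: (x=5, y=2), facing North

Derivation:
Start: (x=2, y=5), facing West
  R: turn right, now facing North
  L: turn left, now facing West
  R: turn right, now facing North
  F4: move forward 3/4 (blocked), now at (x=2, y=2)
  F4: move forward 0/4 (blocked), now at (x=2, y=2)
  F4: move forward 0/4 (blocked), now at (x=2, y=2)
  L: turn left, now facing West
  R: turn right, now facing North
  R: turn right, now facing East
  F2: move forward 2, now at (x=4, y=2)
  F1: move forward 1, now at (x=5, y=2)
  L: turn left, now facing North
Final: (x=5, y=2), facing North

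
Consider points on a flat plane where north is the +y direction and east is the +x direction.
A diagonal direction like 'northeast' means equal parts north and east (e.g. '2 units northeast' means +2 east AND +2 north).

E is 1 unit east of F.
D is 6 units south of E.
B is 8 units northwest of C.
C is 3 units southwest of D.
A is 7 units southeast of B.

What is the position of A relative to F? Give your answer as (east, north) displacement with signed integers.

Place F at the origin (east=0, north=0).
  E is 1 unit east of F: delta (east=+1, north=+0); E at (east=1, north=0).
  D is 6 units south of E: delta (east=+0, north=-6); D at (east=1, north=-6).
  C is 3 units southwest of D: delta (east=-3, north=-3); C at (east=-2, north=-9).
  B is 8 units northwest of C: delta (east=-8, north=+8); B at (east=-10, north=-1).
  A is 7 units southeast of B: delta (east=+7, north=-7); A at (east=-3, north=-8).
Therefore A relative to F: (east=-3, north=-8).

Answer: A is at (east=-3, north=-8) relative to F.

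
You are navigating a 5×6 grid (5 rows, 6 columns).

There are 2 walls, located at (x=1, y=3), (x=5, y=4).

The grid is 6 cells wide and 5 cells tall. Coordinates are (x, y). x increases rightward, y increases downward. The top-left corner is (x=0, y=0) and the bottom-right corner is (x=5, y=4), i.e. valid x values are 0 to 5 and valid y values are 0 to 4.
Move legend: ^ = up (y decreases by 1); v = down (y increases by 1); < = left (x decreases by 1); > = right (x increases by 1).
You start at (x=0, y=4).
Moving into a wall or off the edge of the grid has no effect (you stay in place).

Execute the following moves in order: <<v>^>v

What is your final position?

Answer: Final position: (x=2, y=4)

Derivation:
Start: (x=0, y=4)
  < (left): blocked, stay at (x=0, y=4)
  < (left): blocked, stay at (x=0, y=4)
  v (down): blocked, stay at (x=0, y=4)
  > (right): (x=0, y=4) -> (x=1, y=4)
  ^ (up): blocked, stay at (x=1, y=4)
  > (right): (x=1, y=4) -> (x=2, y=4)
  v (down): blocked, stay at (x=2, y=4)
Final: (x=2, y=4)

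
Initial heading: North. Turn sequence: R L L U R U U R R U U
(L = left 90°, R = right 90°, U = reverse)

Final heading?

Start: North
  R (right (90° clockwise)) -> East
  L (left (90° counter-clockwise)) -> North
  L (left (90° counter-clockwise)) -> West
  U (U-turn (180°)) -> East
  R (right (90° clockwise)) -> South
  U (U-turn (180°)) -> North
  U (U-turn (180°)) -> South
  R (right (90° clockwise)) -> West
  R (right (90° clockwise)) -> North
  U (U-turn (180°)) -> South
  U (U-turn (180°)) -> North
Final: North

Answer: Final heading: North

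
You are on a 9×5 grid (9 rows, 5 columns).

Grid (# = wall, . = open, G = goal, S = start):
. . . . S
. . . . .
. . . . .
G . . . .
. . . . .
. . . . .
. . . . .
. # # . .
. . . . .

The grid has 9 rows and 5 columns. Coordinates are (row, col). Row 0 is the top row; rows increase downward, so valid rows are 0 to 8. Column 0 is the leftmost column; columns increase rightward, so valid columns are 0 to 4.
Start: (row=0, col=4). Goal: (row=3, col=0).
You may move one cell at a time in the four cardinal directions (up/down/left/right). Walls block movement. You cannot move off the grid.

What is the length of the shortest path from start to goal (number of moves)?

Answer: Shortest path length: 7

Derivation:
BFS from (row=0, col=4) until reaching (row=3, col=0):
  Distance 0: (row=0, col=4)
  Distance 1: (row=0, col=3), (row=1, col=4)
  Distance 2: (row=0, col=2), (row=1, col=3), (row=2, col=4)
  Distance 3: (row=0, col=1), (row=1, col=2), (row=2, col=3), (row=3, col=4)
  Distance 4: (row=0, col=0), (row=1, col=1), (row=2, col=2), (row=3, col=3), (row=4, col=4)
  Distance 5: (row=1, col=0), (row=2, col=1), (row=3, col=2), (row=4, col=3), (row=5, col=4)
  Distance 6: (row=2, col=0), (row=3, col=1), (row=4, col=2), (row=5, col=3), (row=6, col=4)
  Distance 7: (row=3, col=0), (row=4, col=1), (row=5, col=2), (row=6, col=3), (row=7, col=4)  <- goal reached here
One shortest path (7 moves): (row=0, col=4) -> (row=0, col=3) -> (row=0, col=2) -> (row=0, col=1) -> (row=0, col=0) -> (row=1, col=0) -> (row=2, col=0) -> (row=3, col=0)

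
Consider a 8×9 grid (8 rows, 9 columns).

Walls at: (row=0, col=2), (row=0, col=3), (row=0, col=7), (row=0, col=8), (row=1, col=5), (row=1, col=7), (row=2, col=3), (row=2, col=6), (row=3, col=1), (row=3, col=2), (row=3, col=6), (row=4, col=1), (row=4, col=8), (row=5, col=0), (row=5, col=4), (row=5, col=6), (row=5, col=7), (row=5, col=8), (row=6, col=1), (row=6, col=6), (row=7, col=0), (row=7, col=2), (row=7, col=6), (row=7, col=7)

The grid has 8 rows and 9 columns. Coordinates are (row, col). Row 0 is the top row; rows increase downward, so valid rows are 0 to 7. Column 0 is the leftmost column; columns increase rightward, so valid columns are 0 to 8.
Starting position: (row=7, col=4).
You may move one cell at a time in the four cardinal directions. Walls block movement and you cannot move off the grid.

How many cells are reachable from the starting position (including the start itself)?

Answer: Reachable cells: 43

Derivation:
BFS flood-fill from (row=7, col=4):
  Distance 0: (row=7, col=4)
  Distance 1: (row=6, col=4), (row=7, col=3), (row=7, col=5)
  Distance 2: (row=6, col=3), (row=6, col=5)
  Distance 3: (row=5, col=3), (row=5, col=5), (row=6, col=2)
  Distance 4: (row=4, col=3), (row=4, col=5), (row=5, col=2)
  Distance 5: (row=3, col=3), (row=3, col=5), (row=4, col=2), (row=4, col=4), (row=4, col=6), (row=5, col=1)
  Distance 6: (row=2, col=5), (row=3, col=4), (row=4, col=7)
  Distance 7: (row=2, col=4), (row=3, col=7)
  Distance 8: (row=1, col=4), (row=2, col=7), (row=3, col=8)
  Distance 9: (row=0, col=4), (row=1, col=3), (row=2, col=8)
  Distance 10: (row=0, col=5), (row=1, col=2), (row=1, col=8)
  Distance 11: (row=0, col=6), (row=1, col=1), (row=2, col=2)
  Distance 12: (row=0, col=1), (row=1, col=0), (row=1, col=6), (row=2, col=1)
  Distance 13: (row=0, col=0), (row=2, col=0)
  Distance 14: (row=3, col=0)
  Distance 15: (row=4, col=0)
Total reachable: 43 (grid has 48 open cells total)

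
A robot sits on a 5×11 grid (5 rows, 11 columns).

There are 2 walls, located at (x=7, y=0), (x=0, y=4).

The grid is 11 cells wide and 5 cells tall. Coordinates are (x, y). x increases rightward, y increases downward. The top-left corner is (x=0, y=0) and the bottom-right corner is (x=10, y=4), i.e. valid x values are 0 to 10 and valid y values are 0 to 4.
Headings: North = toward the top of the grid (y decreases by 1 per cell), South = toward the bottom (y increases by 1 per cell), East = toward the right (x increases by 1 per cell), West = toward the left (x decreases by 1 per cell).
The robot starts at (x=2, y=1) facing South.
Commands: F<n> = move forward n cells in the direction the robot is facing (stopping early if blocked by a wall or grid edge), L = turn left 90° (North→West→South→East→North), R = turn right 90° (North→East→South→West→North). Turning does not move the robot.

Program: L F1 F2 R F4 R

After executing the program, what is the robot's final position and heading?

Answer: Final position: (x=5, y=4), facing West

Derivation:
Start: (x=2, y=1), facing South
  L: turn left, now facing East
  F1: move forward 1, now at (x=3, y=1)
  F2: move forward 2, now at (x=5, y=1)
  R: turn right, now facing South
  F4: move forward 3/4 (blocked), now at (x=5, y=4)
  R: turn right, now facing West
Final: (x=5, y=4), facing West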